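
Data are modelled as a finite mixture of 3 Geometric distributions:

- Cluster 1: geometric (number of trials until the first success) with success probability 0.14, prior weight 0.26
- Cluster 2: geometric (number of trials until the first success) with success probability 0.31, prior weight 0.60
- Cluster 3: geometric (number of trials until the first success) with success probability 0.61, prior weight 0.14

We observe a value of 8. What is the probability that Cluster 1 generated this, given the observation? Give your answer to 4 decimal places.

0.4755

The responsibility of component k is π_k f_k(x) divided by Σ_j π_j f_j(x).
Evaluate each component's likelihood at the observed value:
  f_1 = 0.14·(1−0.14)^7 = 0.14·0.347928 = 0.0487099
  f_2 = 0.31·(1−0.31)^7 = 0.31·0.0744635 = 0.0230837
  f_3 = 0.61·(1−0.61)^7 = 0.61·0.00137231 = 0.000837109
Weight by the priors:
  π_1·f_1 = 0.26 × 0.0487099 = 0.0126646
  π_2·f_2 = 0.60 × 0.0230837 = 0.0138502
  π_3·f_3 = 0.14 × 0.000837109 = 0.000117195
Normaliser: 0.0126646 + 0.0138502 + 0.000117195 = 0.026632
Responsibility of Cluster 1: 0.0126646 / 0.026632 ≈ 0.4755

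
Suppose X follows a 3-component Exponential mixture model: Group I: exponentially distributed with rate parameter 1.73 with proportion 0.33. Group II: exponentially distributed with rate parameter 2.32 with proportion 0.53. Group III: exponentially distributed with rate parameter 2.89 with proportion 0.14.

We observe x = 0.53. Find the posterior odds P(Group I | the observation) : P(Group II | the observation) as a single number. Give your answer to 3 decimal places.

0.635

Only the two components matter; the odds are (P(Z=i) f_i(x)) / (P(Z=j) f_j(x)).
Evaluate each component's likelihood at the observed value:
  L_I = 0.691579
  L_II = 0.67839
  L_III = 0.624725
Odds = (0.33/0.53) × (0.691579/0.67839) = 0.622642 × 1.01944 ≈ 0.635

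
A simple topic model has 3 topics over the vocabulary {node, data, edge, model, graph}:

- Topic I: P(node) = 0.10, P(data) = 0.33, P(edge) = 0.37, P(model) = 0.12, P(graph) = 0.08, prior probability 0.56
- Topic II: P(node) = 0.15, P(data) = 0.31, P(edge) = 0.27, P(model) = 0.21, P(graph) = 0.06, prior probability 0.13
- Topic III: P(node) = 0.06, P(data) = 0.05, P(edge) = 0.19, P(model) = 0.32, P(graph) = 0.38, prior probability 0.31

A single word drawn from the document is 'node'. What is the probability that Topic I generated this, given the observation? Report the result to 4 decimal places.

Posterior ∝ prior × likelihood, so P(k | x) ∝ P(Z=k) f_k(x); normalise over all components.
Categorical probabilities:
  L_I = P(node | comp) = 0.10
  L_II = P(node | comp) = 0.15
  L_III = P(node | comp) = 0.06
Unnormalised posteriors:
  P(Z=I)·L_I = 0.56 × 0.1 = 0.056
  P(Z=II)·L_II = 0.13 × 0.15 = 0.0195
  P(Z=III)·L_III = 0.31 × 0.06 = 0.0186
Marginal: 0.056 + 0.0195 + 0.0186 = 0.0941
P(Topic I | x) ≈ 0.5951

0.5951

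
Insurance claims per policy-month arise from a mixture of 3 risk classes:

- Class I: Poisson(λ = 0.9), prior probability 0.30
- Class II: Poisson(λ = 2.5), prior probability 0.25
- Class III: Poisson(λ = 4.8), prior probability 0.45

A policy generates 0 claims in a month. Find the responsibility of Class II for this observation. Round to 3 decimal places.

P(component k | x) = P(Z=k)·f_k(x) / marginal(x), where marginal(x) = Σ_j P(Z=j)·f_j(x).
Evaluate each component's likelihood at the observed value:
  f_I = e^(−0.9)·0.9^0/0! = 0.40657
  f_II = e^(−2.5)·2.5^0/0! = 0.082085
  f_III = e^(−4.8)·4.8^0/0! = 0.00822975
Multiply by the mixture weights:
  P(Z=I)·f_I = 0.30 × 0.40657 = 0.121971
  P(Z=II)·f_II = 0.25 × 0.082085 = 0.0205212
  P(Z=III)·f_III = 0.45 × 0.00822975 = 0.00370339
Denominator: 0.121971 + 0.0205212 + 0.00370339 = 0.146196
P(Class II | 0 claims) ≈ 0.140

0.140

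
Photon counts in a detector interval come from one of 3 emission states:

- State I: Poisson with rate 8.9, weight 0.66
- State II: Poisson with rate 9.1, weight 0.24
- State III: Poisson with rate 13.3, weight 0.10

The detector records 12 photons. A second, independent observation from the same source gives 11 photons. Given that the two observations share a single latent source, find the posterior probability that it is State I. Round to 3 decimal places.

0.609

The responsibility of component k is w_k f_k(x) divided by Σ_j w_j f_j(x).
Since both observations come from the same component, the likelihood for component k is f_k(x₁)·f_k(x₂).
  f_I = [0.070327] × [0.094823] = 0.00666862
  f_II = [0.0751761] × [0.0991334] = 0.00745246
  f_III = [0.107094] × [0.0966264] = 0.0103481
Prior × likelihood for each component:
  w_I·f_I = 0.66 × 0.00666862 = 0.00440129
  w_II·f_II = 0.24 × 0.00745246 = 0.00178859
  w_III·f_III = 0.10 × 0.0103481 = 0.00103481
Marginal: 0.00440129 + 0.00178859 + 0.00103481 = 0.00722469
So the posterior for State I is 0.00440129 / 0.00722469 ≈ 0.609.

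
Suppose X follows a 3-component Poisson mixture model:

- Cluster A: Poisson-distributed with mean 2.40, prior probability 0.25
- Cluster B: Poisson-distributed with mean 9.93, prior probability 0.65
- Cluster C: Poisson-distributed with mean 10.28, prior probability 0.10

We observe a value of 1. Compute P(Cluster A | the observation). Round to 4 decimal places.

0.9936

By Bayes' theorem, P(k | x) = w_k f_k(x) / Σ_j w_j f_j(x).
Poisson probabilities:
  p_A = e^(−2.40)·2.40^1/1! = 0.217723
  p_B = e^(−9.93)·9.93^1/1! = 0.00048351
  p_C = e^(−10.28)·10.28^1/1! = 0.000352733
Multiply by the mixture weights:
  w_A·p_A = 0.25 × 0.217723 = 0.0544308
  w_B·p_B = 0.65 × 0.00048351 = 0.000314281
  w_C·p_C = 0.10 × 0.000352733 = 3.52733e-05
Sum: 0.0544308 + 0.000314281 + 3.52733e-05 = 0.0547803
P(Cluster A | data) = 0.0544308 / 0.0547803 ≈ 0.9936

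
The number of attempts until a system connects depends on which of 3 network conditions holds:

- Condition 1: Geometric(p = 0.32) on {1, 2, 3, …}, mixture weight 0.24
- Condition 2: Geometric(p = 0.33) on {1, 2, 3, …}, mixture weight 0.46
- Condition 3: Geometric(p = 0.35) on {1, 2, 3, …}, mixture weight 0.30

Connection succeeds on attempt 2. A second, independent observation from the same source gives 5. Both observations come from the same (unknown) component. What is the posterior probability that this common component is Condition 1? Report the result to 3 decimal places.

0.245

P(component k | x) = π_k·f_k(x) / marginal(x), where marginal(x) = Σ_j π_j·f_j(x).
Since both observations come from the same component, the likelihood for component k is f_k(x₁)·f_k(x₂).
  L_1 = [0.32·(1−0.32)^1 = 0.32·0.68 = 0.2176] × [0.0684204] = 0.0148883
  L_2 = [0.33·(1−0.33)^1 = 0.33·0.67 = 0.2211] × [0.0664987] = 0.0147029
  L_3 = [0.35·(1−0.35)^1 = 0.35·0.65 = 0.2275] × [0.0624772] = 0.0142136
Unnormalised posteriors:
  π_1·L_1 = 0.24 × 0.0148883 = 0.00357319
  π_2·L_2 = 0.46 × 0.0147029 = 0.00676332
  π_3·L_3 = 0.30 × 0.0142136 = 0.00426407
Evidence: 0.00357319 + 0.00676332 + 0.00426407 = 0.0146006
P(Condition 1 | x) = 0.00357319 / 0.0146006 ≈ 0.245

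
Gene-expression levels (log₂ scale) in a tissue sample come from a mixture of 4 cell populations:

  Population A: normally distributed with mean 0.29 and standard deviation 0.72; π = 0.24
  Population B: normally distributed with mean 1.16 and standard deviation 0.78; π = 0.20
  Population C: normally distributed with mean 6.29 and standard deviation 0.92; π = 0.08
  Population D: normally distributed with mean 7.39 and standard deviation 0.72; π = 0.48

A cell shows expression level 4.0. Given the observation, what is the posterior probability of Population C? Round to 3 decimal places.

Posterior ∝ prior × likelihood, so P(k | x) ∝ π_k f_k(x); normalise over all components.
Normal densities:
  p_A = (1/(0.72·√(2π)))·exp(−(4.0−0.29)²/(2·0.72²)) = 0.554087·exp(-13.27556) = 9.5077e-07
  p_B = (1/(0.78·√(2π)))·exp(−(4.0−1.16)²/(2·0.78²)) = 0.511464·exp(-6.62853) = 0.000676207
  p_C = (1/(0.92·√(2π)))·exp(−(4.0−6.29)²/(2·0.92²)) = 0.433633·exp(-3.09789) = 0.0195762
  p_D = (1/(0.72·√(2π)))·exp(−(4.0−7.39)²/(2·0.72²)) = 0.554087·exp(-11.08420) = 8.50688e-06
Unnormalised posteriors:
  π_A·p_A = 0.24 × 9.5077e-07 = 2.28185e-07
  π_B·p_B = 0.20 × 0.000676207 = 0.000135241
  π_C·p_C = 0.08 × 0.0195762 = 0.00156609
  π_D·p_D = 0.48 × 8.50688e-06 = 4.0833e-06
Normaliser: 2.28185e-07 + 0.000135241 + 0.00156609 + 4.0833e-06 = 0.00170565
P(Population C | data) = 0.00156609 / 0.00170565 ≈ 0.918

0.918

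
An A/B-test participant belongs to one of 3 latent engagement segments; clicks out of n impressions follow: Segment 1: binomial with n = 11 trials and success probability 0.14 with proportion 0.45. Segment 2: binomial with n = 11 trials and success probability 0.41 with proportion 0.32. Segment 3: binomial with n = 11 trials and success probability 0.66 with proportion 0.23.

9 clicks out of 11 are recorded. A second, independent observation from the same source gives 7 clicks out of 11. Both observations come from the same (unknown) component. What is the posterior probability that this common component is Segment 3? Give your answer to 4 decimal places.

P(component k | x) = P(Z=k)·f_k(x) / marginal(x), where marginal(x) = Σ_j P(Z=j)·f_j(x).
Since both observations come from the same component, the likelihood for component k is f_k(x₁)·f_k(x₂).
  p_1 = [C(11,9)·0.14^9·0.86^2 = 55·2.0661e-08·0.7396 = 8.4045e-07] × [0.000190285] = 1.59925e-10
  p_2 = [C(11,9)·0.41^9·0.59^2 = 55·0.000327382·0.3481 = 0.00626789] × [0.077877] = 0.000488124
  p_3 = [C(11,9)·0.66^9·0.34^2 = 55·0.0237627·0.1156 = 0.151083] × [0.240568] = 0.0363457
Prior × likelihood for each component:
  P(Z=1)·p_1 = 0.45 × 1.59925e-10 = 7.19662e-11
  P(Z=2)·p_2 = 0.32 × 0.000488124 = 0.0001562
  P(Z=3)·p_3 = 0.23 × 0.0363457 = 0.00835951
Normaliser: 7.19662e-11 + 0.0001562 + 0.00835951 = 0.00851571
P(Segment 3 | x₁,x₂) ≈ 0.9817

0.9817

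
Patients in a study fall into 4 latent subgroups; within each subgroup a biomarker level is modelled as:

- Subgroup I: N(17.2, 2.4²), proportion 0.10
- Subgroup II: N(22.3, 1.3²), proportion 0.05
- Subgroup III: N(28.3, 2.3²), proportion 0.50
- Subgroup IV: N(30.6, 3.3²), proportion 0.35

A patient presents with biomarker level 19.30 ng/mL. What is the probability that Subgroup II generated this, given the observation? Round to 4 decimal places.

0.0852

Posterior ∝ prior × likelihood, so P(k | x) ∝ P(Z=k) f_k(x); normalise over all components.
Evaluate each component's likelihood at the observed value:
  L_I = (1/(2.4·√(2π)))·exp(−(19.30−17.2)²/(2·2.4²)) = 0.166226·exp(-0.38281) = 0.113356
  L_II = (1/(1.3·√(2π)))·exp(−(19.30−22.3)²/(2·1.3²)) = 0.306879·exp(-2.66272) = 0.0214073
  L_III = (1/(2.3·√(2π)))·exp(−(19.30−28.3)²/(2·2.3²)) = 0.173453·exp(-7.65595) = 8.20811e-05
  L_IV = (1/(3.3·√(2π)))·exp(−(19.30−30.6)²/(2·3.3²)) = 0.120892·exp(-5.86272) = 0.000343756
Prior × likelihood for each component:
  P(Z=I)·L_I = 0.10 × 0.113356 = 0.0113356
  P(Z=II)·L_II = 0.05 × 0.0214073 = 0.00107036
  P(Z=III)·L_III = 0.50 × 8.20811e-05 = 4.10406e-05
  P(Z=IV)·L_IV = 0.35 × 0.000343756 = 0.000120315
Marginal: 0.0113356 + 0.00107036 + 4.10406e-05 + 0.000120315 = 0.0125673
P(Subgroup II | data) ≈ 0.0852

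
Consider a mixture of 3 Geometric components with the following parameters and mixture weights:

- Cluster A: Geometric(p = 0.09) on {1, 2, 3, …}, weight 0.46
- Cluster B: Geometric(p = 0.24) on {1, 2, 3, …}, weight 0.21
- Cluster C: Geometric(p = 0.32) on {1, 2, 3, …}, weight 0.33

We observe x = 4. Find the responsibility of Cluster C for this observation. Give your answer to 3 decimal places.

0.384

Apply Bayes' rule: the posterior for each component is proportional to its prior times its likelihood at x.
Geometric probabilities:
  L_A = 0.09·(1−0.09)^3 = 0.09·0.753571 = 0.0678214
  L_B = 0.24·(1−0.24)^3 = 0.24·0.438976 = 0.105354
  L_C = 0.32·(1−0.32)^3 = 0.32·0.314432 = 0.100618
Prior × likelihood for each component:
  π_A·L_A = 0.46 × 0.0678214 = 0.0311978
  π_B·L_B = 0.21 × 0.105354 = 0.0221244
  π_C·L_C = 0.33 × 0.100618 = 0.033204
Normaliser: 0.0311978 + 0.0221244 + 0.033204 = 0.0865262
P(Cluster C | data) ≈ 0.384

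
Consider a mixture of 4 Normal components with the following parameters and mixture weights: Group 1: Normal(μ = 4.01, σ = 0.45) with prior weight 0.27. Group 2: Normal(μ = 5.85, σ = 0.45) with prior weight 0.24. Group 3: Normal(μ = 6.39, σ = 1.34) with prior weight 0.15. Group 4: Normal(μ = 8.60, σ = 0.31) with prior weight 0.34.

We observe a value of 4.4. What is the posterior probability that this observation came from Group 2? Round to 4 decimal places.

P(component k | x) = w_k·f_k(x) / marginal(x), where marginal(x) = Σ_j w_j·f_j(x).
Component likelihoods at x = 4.4:
  f_1 = 0.60897
  f_2 = 0.00493309
  f_3 = 0.0988322
  f_4 = 1.77936e-40
Weight by the priors:
  w_1·f_1 = 0.27 × 0.60897 = 0.164422
  w_2·f_2 = 0.24 × 0.00493309 = 0.00118394
  w_3·f_3 = 0.15 × 0.0988322 = 0.0148248
  w_4·f_4 = 0.34 × 1.77936e-40 = 6.04981e-41
Denominator: 0.164422 + 0.00118394 + 0.0148248 + 6.04981e-41 = 0.180431
So the posterior for Group 2 is 0.00118394 / 0.180431 ≈ 0.0066.

0.0066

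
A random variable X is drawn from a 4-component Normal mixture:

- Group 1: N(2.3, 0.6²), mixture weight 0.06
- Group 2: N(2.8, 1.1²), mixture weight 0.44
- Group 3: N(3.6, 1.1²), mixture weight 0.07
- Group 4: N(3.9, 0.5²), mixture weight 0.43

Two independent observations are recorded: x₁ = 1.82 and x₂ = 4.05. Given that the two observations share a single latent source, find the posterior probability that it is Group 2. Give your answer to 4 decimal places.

0.8867

The responsibility of component k is w_k f_k(x) divided by Σ_j w_j f_j(x).
Since both observations come from the same component, the likelihood for component k is f_k(x₁)·f_k(x₂).
  L_1 = [(1/(0.6·√(2π)))·exp(−(1.82−2.3)²/(2·0.6²)) = 0.664904·exp(-0.32000) = 0.482819] × [0.00945147] = 0.00456335
  L_2 = [(1/(1.1·√(2π)))·exp(−(1.82−2.8)²/(2·1.1²)) = 0.362675·exp(-0.39686) = 0.243873] × [0.190156] = 0.0463739
  L_3 = [(1/(1.1·√(2π)))·exp(−(1.82−3.6)²/(2·1.1²)) = 0.362675·exp(-1.30926) = 0.0979297] × [0.333562] = 0.0326656
  L_4 = [(1/(0.5·√(2π)))·exp(−(1.82−3.9)²/(2·0.5²)) = 0.797885·exp(-8.65280) = 0.00013934] × [0.762776] = 0.000106285
Weight by the priors:
  w_1·L_1 = 0.06 × 0.00456335 = 0.000273801
  w_2·L_2 = 0.44 × 0.0463739 = 0.0204045
  w_3·L_3 = 0.07 × 0.0326656 = 0.0022866
  w_4·L_4 = 0.43 × 0.000106285 = 4.57027e-05
Marginal: 0.000273801 + 0.0204045 + 0.0022866 + 4.57027e-05 = 0.0230106
P(Group 2 | data) ≈ 0.8867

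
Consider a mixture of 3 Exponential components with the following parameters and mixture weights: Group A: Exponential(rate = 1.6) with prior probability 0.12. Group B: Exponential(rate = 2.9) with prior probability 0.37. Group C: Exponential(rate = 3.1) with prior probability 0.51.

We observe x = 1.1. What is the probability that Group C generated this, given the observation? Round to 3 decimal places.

Apply Bayes' rule: the posterior for each component is proportional to its prior times its likelihood at x.
Component likelihoods at x = 1.1:
  L_A = 0.275272
  L_B = 0.119398
  L_C = 0.102428
Weight by the priors:
  π_A·L_A = 0.12 × 0.275272 = 0.0330326
  π_B·L_B = 0.37 × 0.119398 = 0.0441774
  π_C·L_C = 0.51 × 0.102428 = 0.0522381
Sum: 0.0330326 + 0.0441774 + 0.0522381 = 0.129448
Responsibility of Group C: 0.0522381 / 0.129448 ≈ 0.404

0.404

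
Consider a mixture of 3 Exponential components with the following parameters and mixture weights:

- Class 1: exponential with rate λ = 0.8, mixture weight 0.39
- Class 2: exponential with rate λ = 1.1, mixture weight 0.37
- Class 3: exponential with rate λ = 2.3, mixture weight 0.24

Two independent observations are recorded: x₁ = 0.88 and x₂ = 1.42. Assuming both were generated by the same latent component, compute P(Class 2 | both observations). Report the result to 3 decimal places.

0.436

P(component k | x) = w_k·f_k(x) / marginal(x), where marginal(x) = Σ_j w_j·f_j(x).
Since both observations come from the same component, the likelihood for component k is f_k(x₁)·f_k(x₂).
  p_1 = [0.8·e^(−0.8·0.88) = 0.8·e^(−0.7040) = 0.395682] × [0.256881] = 0.101643
  p_2 = [1.1·e^(−1.1·0.88) = 1.1·e^(−0.9680) = 0.417826] × [0.230688] = 0.0963874
  p_3 = [2.3·e^(−2.3·0.88) = 2.3·e^(−2.0240) = 0.30389] × [0.0877651] = 0.0266709
Weight by the priors:
  w_1·p_1 = 0.39 × 0.101643 = 0.0396408
  w_2·p_2 = 0.37 × 0.0963874 = 0.0356633
  w_3·p_3 = 0.24 × 0.0266709 = 0.00640102
Normaliser: 0.0396408 + 0.0356633 + 0.00640102 = 0.0817052
P(Class 2 | x₁, x₂) ≈ 0.436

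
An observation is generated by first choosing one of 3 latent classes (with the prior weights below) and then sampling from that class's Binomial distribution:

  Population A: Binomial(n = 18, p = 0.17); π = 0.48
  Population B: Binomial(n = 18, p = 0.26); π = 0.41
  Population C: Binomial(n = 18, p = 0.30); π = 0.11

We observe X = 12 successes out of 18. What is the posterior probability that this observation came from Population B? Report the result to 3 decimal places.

By Bayes' theorem, P(k | x) = w_k f_k(x) / Σ_j w_j f_j(x).
Component likelihoods at x = 12 successes out of 18:
  L_A = C(18,12)·0.17^12·0.83^6 = 18564·5.82622e-10·0.32694 = 3.53612e-06
  L_B = C(18,12)·0.26^12·0.74^6 = 18564·9.5429e-08·0.164206 = 0.000290899
  L_C = C(18,12)·0.30^12·0.70^6 = 18564·5.31441e-07·0.117649 = 0.00116069
Prior × likelihood for each component:
  w_A·L_A = 0.48 × 3.53612e-06 = 1.69734e-06
  w_B·L_B = 0.41 × 0.000290899 = 0.000119269
  w_C·L_C = 0.11 × 0.00116069 = 0.000127675
Sum: 1.69734e-06 + 0.000119269 + 0.000127675 = 0.000248641
So the posterior for Population B is 0.000119269 / 0.000248641 ≈ 0.480.

0.480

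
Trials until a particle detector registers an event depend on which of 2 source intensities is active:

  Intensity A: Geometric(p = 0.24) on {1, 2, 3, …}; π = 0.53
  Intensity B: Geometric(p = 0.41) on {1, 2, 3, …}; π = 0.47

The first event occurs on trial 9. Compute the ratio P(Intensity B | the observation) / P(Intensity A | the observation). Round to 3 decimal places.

0.200

The posterior odds equal the prior odds times the likelihood ratio: (w_i/w_j)·(f_i(x)/f_j(x)).
Geometric probabilities:
  p_A = 0.0267128
  p_B = 0.00602005
Posterior odds = (w_B·p_B) / (w_A·p_A) = (0.47·0.00602005) / (0.53·0.0267128) = 0.00282942 / 0.0141578 ≈ 0.200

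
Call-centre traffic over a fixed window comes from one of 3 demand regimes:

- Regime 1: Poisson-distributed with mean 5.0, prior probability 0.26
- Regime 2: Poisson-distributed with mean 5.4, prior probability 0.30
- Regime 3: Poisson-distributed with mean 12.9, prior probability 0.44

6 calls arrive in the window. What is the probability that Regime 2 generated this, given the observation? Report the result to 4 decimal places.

0.5088

Posterior ∝ prior × likelihood, so P(k | x) ∝ w_k f_k(x); normalise over all components.
Evaluate each component's likelihood at the observed value:
  p_1 = e^(−5.0)·5.0^6/6! = 0.146223
  p_2 = e^(−5.4)·5.4^6/6! = 0.155539
  p_3 = e^(−12.9)·12.9^6/6! = 0.0159885
Multiply by the mixture weights:
  w_1·p_1 = 0.26 × 0.146223 = 0.0380179
  w_2·p_2 = 0.30 × 0.155539 = 0.0466618
  w_3·p_3 = 0.44 × 0.0159885 = 0.00703493
Sum: 0.0380179 + 0.0466618 + 0.00703493 = 0.0917146
P(Regime 2 | 6 calls) = 0.0466618 / 0.0917146 ≈ 0.5088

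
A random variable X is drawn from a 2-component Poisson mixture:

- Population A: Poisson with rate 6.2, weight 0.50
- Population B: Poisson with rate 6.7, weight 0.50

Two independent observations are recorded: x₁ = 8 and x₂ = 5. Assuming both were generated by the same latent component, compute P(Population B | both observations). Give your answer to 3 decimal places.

By Bayes' theorem, P(k | x) = π_k f_k(x) / Σ_j π_j f_j(x).
Since both observations come from the same component, the likelihood for component k is f_k(x₁)·f_k(x₂).
  f_A = [e^(−6.2)·6.2^8/8! = 0.109897] × [0.154936] = 0.017027
  f_B = [e^(−6.7)·6.7^8/8! = 0.123967] × [0.13849] = 0.0171682
Prior × likelihood for each component:
  π_A·f_A = 0.50 × 0.017027 = 0.00851351
  π_B·f_B = 0.50 × 0.0171682 = 0.0085841
Evidence: 0.00851351 + 0.0085841 = 0.0170976
Responsibility of Population B: 0.0085841 / 0.0170976 ≈ 0.502

0.502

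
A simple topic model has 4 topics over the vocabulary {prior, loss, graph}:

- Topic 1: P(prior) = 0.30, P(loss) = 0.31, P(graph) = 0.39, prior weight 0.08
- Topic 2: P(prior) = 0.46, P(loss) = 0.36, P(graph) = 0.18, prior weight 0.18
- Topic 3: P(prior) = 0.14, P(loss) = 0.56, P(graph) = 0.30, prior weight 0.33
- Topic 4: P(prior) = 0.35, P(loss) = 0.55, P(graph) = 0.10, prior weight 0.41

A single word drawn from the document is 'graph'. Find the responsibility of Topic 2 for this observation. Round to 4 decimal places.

The responsibility of component k is P(Z=k) f_k(x) divided by Σ_j P(Z=j) f_j(x).
Evaluate each component's likelihood at the observed value:
  f_1 = 0.39
  f_2 = 0.18
  f_3 = 0.3
  f_4 = 0.1
Weight by the priors:
  P(Z=1)·f_1 = 0.08 × 0.39 = 0.0312
  P(Z=2)·f_2 = 0.18 × 0.18 = 0.0324
  P(Z=3)·f_3 = 0.33 × 0.3 = 0.099
  P(Z=4)·f_4 = 0.41 × 0.1 = 0.041
Evidence: 0.0312 + 0.0324 + 0.099 + 0.041 = 0.2036
P(Topic 2 | data) ≈ 0.1591

0.1591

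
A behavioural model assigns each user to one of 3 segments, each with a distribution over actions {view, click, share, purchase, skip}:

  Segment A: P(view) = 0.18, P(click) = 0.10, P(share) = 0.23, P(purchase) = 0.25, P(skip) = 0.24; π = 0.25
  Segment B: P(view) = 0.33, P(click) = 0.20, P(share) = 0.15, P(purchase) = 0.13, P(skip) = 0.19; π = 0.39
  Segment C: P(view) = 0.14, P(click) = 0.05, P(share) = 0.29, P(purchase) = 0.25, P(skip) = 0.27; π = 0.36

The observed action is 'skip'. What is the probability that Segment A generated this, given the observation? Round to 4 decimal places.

0.2594

P(component k | x) = π_k·f_k(x) / marginal(x), where marginal(x) = Σ_j π_j·f_j(x).
Categorical probabilities:
  f_A = P(skip | comp) = 0.24
  f_B = P(skip | comp) = 0.19
  f_C = P(skip | comp) = 0.27
Prior × likelihood for each component:
  π_A·f_A = 0.25 × 0.24 = 0.06
  π_B·f_B = 0.39 × 0.19 = 0.0741
  π_C·f_C = 0.36 × 0.27 = 0.0972
Denominator: 0.06 + 0.0741 + 0.0972 = 0.2313
Responsibility of Segment A: 0.06 / 0.2313 ≈ 0.2594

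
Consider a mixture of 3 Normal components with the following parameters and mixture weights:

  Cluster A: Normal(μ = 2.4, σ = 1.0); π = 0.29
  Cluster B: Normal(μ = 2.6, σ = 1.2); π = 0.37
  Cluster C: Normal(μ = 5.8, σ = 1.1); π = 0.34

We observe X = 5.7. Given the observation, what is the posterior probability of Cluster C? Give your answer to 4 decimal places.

P(component k | x) = π_k·f_k(x) / marginal(x), where marginal(x) = Σ_j π_j·f_j(x).
Evaluate each component's likelihood at the observed value:
  f_A = 0.00172257
  f_B = 0.0118188
  f_C = 0.361179
Unnormalised posteriors:
  π_A·f_A = 0.29 × 0.00172257 = 0.000499545
  π_B·f_B = 0.37 × 0.0118188 = 0.00437295
  π_C·f_C = 0.34 × 0.361179 = 0.122801
Marginal: 0.000499545 + 0.00437295 + 0.122801 = 0.127673
Responsibility of Cluster C: 0.122801 / 0.127673 ≈ 0.9618

0.9618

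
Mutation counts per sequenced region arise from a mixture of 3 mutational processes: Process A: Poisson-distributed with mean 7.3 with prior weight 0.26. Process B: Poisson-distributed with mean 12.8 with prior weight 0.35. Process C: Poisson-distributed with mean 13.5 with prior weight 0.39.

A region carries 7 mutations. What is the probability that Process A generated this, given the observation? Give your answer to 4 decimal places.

0.6642

The responsibility of component k is P(Z=k) f_k(x) divided by Σ_j P(Z=j) f_j(x).
Poisson probabilities:
  L_A = e^(−7.3)·7.3^7/7! = 0.148074
  L_B = e^(−12.8)·12.8^7/7! = 0.0308368
  L_C = e^(−13.5)·13.5^7/7! = 0.0222295
Weight by the priors:
  P(Z=A)·L_A = 0.26 × 0.148074 = 0.0384993
  P(Z=B)·L_B = 0.35 × 0.0308368 = 0.0107929
  P(Z=C)·L_C = 0.39 × 0.0222295 = 0.00866952
Normaliser: 0.0384993 + 0.0107929 + 0.00866952 = 0.0579617
So the posterior for Process A is 0.0384993 / 0.0579617 ≈ 0.6642.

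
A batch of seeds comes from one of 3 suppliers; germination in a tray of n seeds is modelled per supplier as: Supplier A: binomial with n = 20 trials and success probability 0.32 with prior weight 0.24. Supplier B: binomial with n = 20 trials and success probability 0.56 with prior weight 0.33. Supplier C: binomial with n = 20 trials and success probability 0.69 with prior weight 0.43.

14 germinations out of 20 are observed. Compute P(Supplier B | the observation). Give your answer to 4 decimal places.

P(component k | x) = P(Z=k)·f_k(x) / marginal(x), where marginal(x) = Σ_j P(Z=j)·f_j(x).
Binomial probabilities:
  p_A = C(20,14)·0.32^14·0.68^6 = 38760·1.18059e-07·0.0988675 = 0.000452415
  p_B = C(20,14)·0.56^14·0.44^6 = 38760·0.000298286·0.00725631 = 0.0838943
  p_C = C(20,14)·0.69^14·0.31^6 = 38760·0.00554482·0.000887504 = 0.19074
Prior × likelihood for each component:
  P(Z=A)·p_A = 0.24 × 0.000452415 = 0.00010858
  P(Z=B)·p_B = 0.33 × 0.0838943 = 0.0276851
  P(Z=C)·p_C = 0.43 × 0.19074 = 0.0820181
Marginal: 0.00010858 + 0.0276851 + 0.0820181 = 0.109812
Responsibility of Supplier B: 0.0276851 / 0.109812 ≈ 0.2521

0.2521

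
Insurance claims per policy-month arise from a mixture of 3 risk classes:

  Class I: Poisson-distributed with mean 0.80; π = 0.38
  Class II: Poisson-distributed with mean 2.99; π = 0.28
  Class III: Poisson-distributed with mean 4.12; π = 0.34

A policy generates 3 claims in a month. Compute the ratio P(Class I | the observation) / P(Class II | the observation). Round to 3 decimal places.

0.232

The posterior odds equal the prior odds times the likelihood ratio: (π_i/π_j)·(f_i(x)/f_j(x)).
Component likelihoods at x = 3 claims:
  L_I = 0.0383427
  L_II = 0.224038
  L_III = 0.189342
0.0145702 / 0.0627307 ≈ 0.232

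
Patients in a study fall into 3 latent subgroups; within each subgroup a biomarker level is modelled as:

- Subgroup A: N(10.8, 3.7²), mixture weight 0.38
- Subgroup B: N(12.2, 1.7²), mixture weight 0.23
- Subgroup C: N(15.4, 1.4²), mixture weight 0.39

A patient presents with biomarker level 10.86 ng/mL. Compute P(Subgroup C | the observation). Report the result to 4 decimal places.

0.0071

Posterior ∝ prior × likelihood, so P(k | x) ∝ w_k f_k(x); normalise over all components.
Component likelihoods at x = 10.86 ng/mL:
  p_A = 0.107808
  p_B = 0.172006
  p_C = 0.00148332
Prior × likelihood for each component:
  w_A·p_A = 0.38 × 0.107808 = 0.0409671
  w_B·p_B = 0.23 × 0.172006 = 0.0395614
  w_C·p_C = 0.39 × 0.00148332 = 0.000578495
Marginal: 0.0409671 + 0.0395614 + 0.000578495 = 0.081107
So the posterior for Subgroup C is 0.000578495 / 0.081107 ≈ 0.0071.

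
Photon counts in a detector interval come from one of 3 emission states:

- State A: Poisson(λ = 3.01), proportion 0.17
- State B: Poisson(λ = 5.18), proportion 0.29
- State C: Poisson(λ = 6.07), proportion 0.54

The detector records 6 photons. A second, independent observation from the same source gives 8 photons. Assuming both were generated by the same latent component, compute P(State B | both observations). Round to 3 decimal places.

The responsibility of component k is π_k f_k(x) divided by Σ_j π_j f_j(x).
Since both observations come from the same component, the likelihood for component k is f_k(x₁)·f_k(x₂).
  p_A = [0.0509143] × [0.0082373] = 0.000419397
  p_B = [0.151008] × [0.0723556] = 0.0109263
  p_C = [0.160558] × [0.105638] = 0.0169611
Prior × likelihood for each component:
  π_A·p_A = 0.17 × 0.000419397 = 7.12975e-05
  π_B·p_B = 0.29 × 0.0109263 = 0.00316862
  π_C·p_C = 0.54 × 0.0169611 = 0.00915899
Sum: 7.12975e-05 + 0.00316862 + 0.00915899 = 0.0123989
P(State B | x₁,x₂) = 0.00316862 / 0.0123989 ≈ 0.256

0.256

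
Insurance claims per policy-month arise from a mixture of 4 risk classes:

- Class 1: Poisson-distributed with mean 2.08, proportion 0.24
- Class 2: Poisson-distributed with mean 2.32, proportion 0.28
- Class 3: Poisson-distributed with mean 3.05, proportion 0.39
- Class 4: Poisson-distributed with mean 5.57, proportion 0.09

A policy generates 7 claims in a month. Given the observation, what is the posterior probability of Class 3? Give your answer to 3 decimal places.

0.386

The responsibility of component k is π_k f_k(x) divided by Σ_j π_j f_j(x).
Component likelihoods at x = 7 claims:
  p_1 = 0.00417523
  p_2 = 0.00705378
  p_3 = 0.0230712
  p_4 = 0.125758
Prior × likelihood for each component:
  π_1·p_1 = 0.24 × 0.00417523 = 0.00100205
  π_2·p_2 = 0.28 × 0.00705378 = 0.00197506
  π_3·p_3 = 0.39 × 0.0230712 = 0.00899777
  π_4·p_4 = 0.09 × 0.125758 = 0.0113182
Denominator: 0.00100205 + 0.00197506 + 0.00899777 + 0.0113182 = 0.0232931
So the posterior for Class 3 is 0.00899777 / 0.0232931 ≈ 0.386.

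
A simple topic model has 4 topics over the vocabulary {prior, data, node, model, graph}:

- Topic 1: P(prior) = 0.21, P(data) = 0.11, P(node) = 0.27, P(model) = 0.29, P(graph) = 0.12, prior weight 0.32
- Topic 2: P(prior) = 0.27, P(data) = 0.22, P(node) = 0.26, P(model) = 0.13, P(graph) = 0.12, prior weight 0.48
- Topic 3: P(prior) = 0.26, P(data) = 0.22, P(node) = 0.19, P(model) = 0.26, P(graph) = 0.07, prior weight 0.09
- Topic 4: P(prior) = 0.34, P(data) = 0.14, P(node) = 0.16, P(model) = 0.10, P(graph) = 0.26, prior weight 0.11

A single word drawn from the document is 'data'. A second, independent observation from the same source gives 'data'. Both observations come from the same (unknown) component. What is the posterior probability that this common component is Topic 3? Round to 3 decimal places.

0.130

Posterior ∝ prior × likelihood, so P(k | x) ∝ P(Z=k) f_k(x); normalise over all components.
Since both observations come from the same component, the likelihood for component k is f_k(x₁)·f_k(x₂).
  L_1 = [P(data | comp) = 0.11] × [0.11] = 0.0121
  L_2 = [P(data | comp) = 0.22] × [0.22] = 0.0484
  L_3 = [P(data | comp) = 0.22] × [0.22] = 0.0484
  L_4 = [P(data | comp) = 0.14] × [0.14] = 0.0196
Unnormalised posteriors:
  P(Z=1)·L_1 = 0.32 × 0.0121 = 0.003872
  P(Z=2)·L_2 = 0.48 × 0.0484 = 0.023232
  P(Z=3)·L_3 = 0.09 × 0.0484 = 0.004356
  P(Z=4)·L_4 = 0.11 × 0.0196 = 0.002156
Normaliser: 0.003872 + 0.023232 + 0.004356 + 0.002156 = 0.033616
Responsibility of Topic 3: 0.004356 / 0.033616 ≈ 0.130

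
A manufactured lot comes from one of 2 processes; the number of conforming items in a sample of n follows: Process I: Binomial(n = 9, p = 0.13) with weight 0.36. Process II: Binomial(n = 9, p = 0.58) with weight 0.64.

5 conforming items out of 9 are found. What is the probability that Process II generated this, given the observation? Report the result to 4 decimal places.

Apply Bayes' rule: the posterior for each component is proportional to its prior times its likelihood at x.
Evaluate each component's likelihood at the observed value:
  f_I = C(9,5)·0.13^5·0.87^4 = 126·3.71293e-05·0.572898 = 0.00268018
  f_II = C(9,5)·0.58^5·0.42^4 = 126·0.0656357·0.031117 = 0.25734
Unnormalised posteriors:
  w_I·f_I = 0.36 × 0.00268018 = 0.000964866
  w_II·f_II = 0.64 × 0.25734 = 0.164698
Marginal: 0.000964866 + 0.164698 = 0.165663
P(Process II | data) ≈ 0.9942

0.9942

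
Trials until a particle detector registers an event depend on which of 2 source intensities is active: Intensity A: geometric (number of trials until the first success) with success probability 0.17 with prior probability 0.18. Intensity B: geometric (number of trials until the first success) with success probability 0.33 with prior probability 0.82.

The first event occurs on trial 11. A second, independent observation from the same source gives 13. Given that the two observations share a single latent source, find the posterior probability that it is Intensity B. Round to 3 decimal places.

0.134

P(component k | x) = π_k·f_k(x) / marginal(x), where marginal(x) = Σ_j π_j·f_j(x).
Since both observations come from the same component, the likelihood for component k is f_k(x₁)·f_k(x₂).
  f_A = [0.17·(1−0.17)^10 = 0.17·0.15516 = 0.0263773] × [0.0181713] = 0.000479309
  f_B = [0.33·(1−0.33)^10 = 0.33·0.0182284 = 0.00601536] × [0.0027003] = 1.62433e-05
Weight by the priors:
  π_A·f_A = 0.18 × 0.000479309 = 8.62757e-05
  π_B·f_B = 0.82 × 1.62433e-05 = 1.33195e-05
Normaliser: 8.62757e-05 + 1.33195e-05 = 9.95952e-05
So the posterior for Intensity B is 1.33195e-05 / 9.95952e-05 ≈ 0.134.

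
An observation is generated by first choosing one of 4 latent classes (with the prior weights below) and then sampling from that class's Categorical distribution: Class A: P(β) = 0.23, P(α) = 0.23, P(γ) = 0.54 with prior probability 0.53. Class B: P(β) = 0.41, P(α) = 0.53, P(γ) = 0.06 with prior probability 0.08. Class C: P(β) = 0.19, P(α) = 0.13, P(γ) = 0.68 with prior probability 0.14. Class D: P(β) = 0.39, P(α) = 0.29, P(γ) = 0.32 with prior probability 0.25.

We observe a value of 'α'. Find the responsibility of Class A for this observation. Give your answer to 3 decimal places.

P(component k | x) = π_k·f_k(x) / marginal(x), where marginal(x) = Σ_j π_j·f_j(x).
Component likelihoods at x = 'α':
  p_A = P(α | comp) = 0.23
  p_B = P(α | comp) = 0.53
  p_C = P(α | comp) = 0.13
  p_D = P(α | comp) = 0.29
Multiply by the mixture weights:
  π_A·p_A = 0.53 × 0.23 = 0.1219
  π_B·p_B = 0.08 × 0.53 = 0.0424
  π_C·p_C = 0.14 × 0.13 = 0.0182
  π_D·p_D = 0.25 × 0.29 = 0.0725
Normaliser: 0.1219 + 0.0424 + 0.0182 + 0.0725 = 0.255
So the posterior for Class A is 0.1219 / 0.255 ≈ 0.478.

0.478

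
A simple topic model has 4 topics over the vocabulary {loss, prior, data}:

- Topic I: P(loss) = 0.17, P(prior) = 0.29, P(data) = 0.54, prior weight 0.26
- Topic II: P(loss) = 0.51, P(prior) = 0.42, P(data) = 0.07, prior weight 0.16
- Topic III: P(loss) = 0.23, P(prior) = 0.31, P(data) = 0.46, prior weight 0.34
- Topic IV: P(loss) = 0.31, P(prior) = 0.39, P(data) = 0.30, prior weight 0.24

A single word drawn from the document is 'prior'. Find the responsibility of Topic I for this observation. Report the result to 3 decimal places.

Apply Bayes' rule: the posterior for each component is proportional to its prior times its likelihood at x.
Evaluate each component's likelihood at the observed value:
  f_I = P(prior | comp) = 0.29
  f_II = P(prior | comp) = 0.42
  f_III = P(prior | comp) = 0.31
  f_IV = P(prior | comp) = 0.39
Unnormalised posteriors:
  π_I·f_I = 0.26 × 0.29 = 0.0754
  π_II·f_II = 0.16 × 0.42 = 0.0672
  π_III·f_III = 0.34 × 0.31 = 0.1054
  π_IV·f_IV = 0.24 × 0.39 = 0.0936
Marginal: 0.0754 + 0.0672 + 0.1054 + 0.0936 = 0.3416
P(Topic I | 'prior') = 0.0754 / 0.3416 ≈ 0.221

0.221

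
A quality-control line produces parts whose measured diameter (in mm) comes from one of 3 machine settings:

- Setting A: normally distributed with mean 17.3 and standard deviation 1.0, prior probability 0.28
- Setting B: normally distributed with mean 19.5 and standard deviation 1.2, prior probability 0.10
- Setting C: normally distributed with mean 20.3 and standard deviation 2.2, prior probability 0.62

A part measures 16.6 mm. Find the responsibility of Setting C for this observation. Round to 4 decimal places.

Posterior ∝ prior × likelihood, so P(k | x) ∝ π_k f_k(x); normalise over all components.
Evaluate each component's likelihood at the observed value:
  L_A = (1/(1.0·√(2π)))·exp(−(16.6−17.3)²/(2·1.0²)) = 0.398942·exp(-0.24500) = 0.312254
  L_B = (1/(1.2·√(2π)))·exp(−(16.6−19.5)²/(2·1.2²)) = 0.332452·exp(-2.92014) = 0.0179279
  L_C = (1/(2.2·√(2π)))·exp(−(16.6−20.3)²/(2·2.2²)) = 0.181337·exp(-1.41426) = 0.0440843
Unnormalised posteriors:
  π_A·L_A = 0.28 × 0.312254 = 0.0874311
  π_B·L_B = 0.10 × 0.0179279 = 0.00179279
  π_C·L_C = 0.62 × 0.0440843 = 0.0273323
Sum: 0.0874311 + 0.00179279 + 0.0273323 = 0.116556
P(Setting C | 16.6 mm) ≈ 0.2345

0.2345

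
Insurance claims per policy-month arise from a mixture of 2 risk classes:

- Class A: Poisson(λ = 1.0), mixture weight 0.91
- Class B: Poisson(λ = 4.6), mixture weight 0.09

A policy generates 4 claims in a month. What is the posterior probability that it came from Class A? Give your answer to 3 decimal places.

0.452

Posterior ∝ prior × likelihood, so P(k | x) ∝ π_k f_k(x); normalise over all components.
Evaluate each component's likelihood at the observed value:
  L_A = 0.0153283
  L_B = 0.187528
Weight by the priors:
  π_A·L_A = 0.91 × 0.0153283 = 0.0139488
  π_B·L_B = 0.09 × 0.187528 = 0.0168775
Evidence: 0.0139488 + 0.0168775 = 0.0308263
P(Class A | data) = 0.0139488 / 0.0308263 ≈ 0.452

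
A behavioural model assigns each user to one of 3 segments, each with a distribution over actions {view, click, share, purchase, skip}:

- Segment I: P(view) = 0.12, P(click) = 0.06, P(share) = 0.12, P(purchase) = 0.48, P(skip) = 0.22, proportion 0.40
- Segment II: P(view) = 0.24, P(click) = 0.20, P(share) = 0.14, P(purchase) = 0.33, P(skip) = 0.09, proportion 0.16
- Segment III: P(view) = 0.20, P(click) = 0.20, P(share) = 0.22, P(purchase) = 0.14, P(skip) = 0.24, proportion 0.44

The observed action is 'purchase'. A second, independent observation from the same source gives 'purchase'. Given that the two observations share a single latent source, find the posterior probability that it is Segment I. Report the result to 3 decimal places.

The responsibility of component k is w_k f_k(x) divided by Σ_j w_j f_j(x).
Since both observations come from the same component, the likelihood for component k is f_k(x₁)·f_k(x₂).
  p_I = [P(purchase | comp) = 0.48] × [0.48] = 0.2304
  p_II = [P(purchase | comp) = 0.33] × [0.33] = 0.1089
  p_III = [P(purchase | comp) = 0.14] × [0.14] = 0.0196
Unnormalised posteriors:
  w_I·p_I = 0.40 × 0.2304 = 0.09216
  w_II·p_II = 0.16 × 0.1089 = 0.017424
  w_III·p_III = 0.44 × 0.0196 = 0.008624
Normaliser: 0.09216 + 0.017424 + 0.008624 = 0.118208
Responsibility of Segment I: 0.09216 / 0.118208 ≈ 0.780

0.780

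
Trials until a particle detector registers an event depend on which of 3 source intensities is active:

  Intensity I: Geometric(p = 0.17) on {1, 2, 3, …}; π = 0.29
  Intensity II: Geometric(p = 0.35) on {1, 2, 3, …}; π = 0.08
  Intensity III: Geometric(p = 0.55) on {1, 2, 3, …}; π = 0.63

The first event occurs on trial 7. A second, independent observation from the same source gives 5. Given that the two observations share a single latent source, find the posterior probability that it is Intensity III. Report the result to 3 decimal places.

0.043

The responsibility of component k is π_k f_k(x) divided by Σ_j π_j f_j(x).
Since both observations come from the same component, the likelihood for component k is f_k(x₁)·f_k(x₂).
  p_I = [0.0555799] × [0.0806791] = 0.00448414
  p_II = [0.0263966] × [0.0624772] = 0.00164919
  p_III = [0.00456707] × [0.0225534] = 0.000103003
Weight by the priors:
  π_I·p_I = 0.29 × 0.00448414 = 0.0013004
  π_II·p_II = 0.08 × 0.00164919 = 0.000131935
  π_III·p_III = 0.63 × 0.000103003 = 6.4892e-05
Sum: 0.0013004 + 0.000131935 + 6.4892e-05 = 0.00149723
P(Intensity III | x) ≈ 0.043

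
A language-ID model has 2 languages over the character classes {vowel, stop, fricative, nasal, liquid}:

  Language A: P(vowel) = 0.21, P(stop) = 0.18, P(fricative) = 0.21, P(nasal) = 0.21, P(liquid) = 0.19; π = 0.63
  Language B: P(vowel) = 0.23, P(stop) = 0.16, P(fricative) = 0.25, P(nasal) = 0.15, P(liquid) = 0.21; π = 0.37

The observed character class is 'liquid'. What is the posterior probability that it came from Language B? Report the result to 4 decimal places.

P(component k | x) = π_k·f_k(x) / marginal(x), where marginal(x) = Σ_j π_j·f_j(x).
Component likelihoods at x = 'liquid':
  f_A = P(liquid | comp) = 0.19
  f_B = P(liquid | comp) = 0.21
Prior × likelihood for each component:
  π_A·f_A = 0.63 × 0.19 = 0.1197
  π_B·f_B = 0.37 × 0.21 = 0.0777
Sum: 0.1197 + 0.0777 = 0.1974
P(Language B | the observation) ≈ 0.3936

0.3936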